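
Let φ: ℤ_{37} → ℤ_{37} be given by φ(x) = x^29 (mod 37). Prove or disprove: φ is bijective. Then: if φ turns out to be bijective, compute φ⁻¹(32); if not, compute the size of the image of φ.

20

Since 37 is prime, the nonzero elements of ℤ_{37} form a cyclic group of order 36.
As gcd(29, 36) = 1, raising to the 29th power is a bijection on this group: if u^29 ≡ v^29 then (uv^{−1})^29 = 1, and the only element of order dividing gcd(29, 36) = 1 is 1, so u = v.
With φ(0) = 0 this makes φ injective on all of ℤ_{37}, hence bijective (finite equal-size domain and codomain). In particular φ is bijective.
Since φ is bijective, we find the preimage of 32. The inverse of x ↦ x^29 on (ℤ_{37})^× is x ↦ x^5, because 29·5 = 145 = 4·36 + 1 ≡ 1 (mod 36) and x^{36} = 1 for x ≠ 0 (Fermat). So φ⁻¹(32) = 32^5 mod 37.
Repeated squaring mod 37: 32^1 ≡ 32, 32^2 ≡ 32² = 1024 ≡ 25, 32^4 ≡ 25² = 625 ≡ 33. Since 5 = 4 + 1, 32^5 ≡ 33·32: 33·32 = 1056 ≡ 20. So 32^5 ≡ 20 (mod 37).
Hence φ⁻¹(32) = 20.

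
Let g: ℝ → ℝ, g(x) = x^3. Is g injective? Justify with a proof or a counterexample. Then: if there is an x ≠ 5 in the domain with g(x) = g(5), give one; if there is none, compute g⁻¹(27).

On ℝ, x ↦ x^3 is strictly increasing (since 3 is odd), so g(u) = g(v) forces u = v. Therefore g is injective.
Since x ↦ x^3 is strictly increasing on ℝ, it is injective there, so no x ≠ 5 in the domain has g(x) = g(5). We therefore compute g⁻¹(27) = 27^{1/3} = 3 (indeed 3^3 = 27).

3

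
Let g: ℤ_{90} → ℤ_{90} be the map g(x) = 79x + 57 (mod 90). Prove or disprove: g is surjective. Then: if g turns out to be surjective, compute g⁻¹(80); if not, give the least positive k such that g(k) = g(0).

47

Since gcd(79, 90) = 1, 79 is invertible modulo 90. Euclid's algorithm: 90 = 1·79 + 11, 79 = 7·11 + 2, 11 = 5·2 + 1; back-substituting gives 1 = 49·79 − 43·90, so 79⁻¹ ≡ 49 (mod 90).
Then y ↦ 49(y − 57) is a two-sided inverse to g, so every y ∈ ℤ_{90} has a preimage.
Hence g is surjective.
Since g is surjective, we find g⁻¹(80): we need 79x ≡ 80 − 57 ≡ 23 (mod 90). Using 79⁻¹ = 49: x ≡ 49·23 = 1127 = 12·90 + 47, so x = 47.
Check: g(47) = 79·47 + 57 = 3770 = 41·90 + 80 ≡ 80 (mod 90).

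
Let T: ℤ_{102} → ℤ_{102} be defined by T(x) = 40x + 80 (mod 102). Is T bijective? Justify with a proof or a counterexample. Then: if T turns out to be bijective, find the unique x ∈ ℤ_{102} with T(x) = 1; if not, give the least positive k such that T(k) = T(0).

We have gcd(40, 102) = 2 > 1. Taking a = 0 and b = 51: T(0) = 80 and T(51) = 40·51 + 80 = 2120 ≡ 80 (mod 102).
So T(0) = T(51) while 0 ≠ 51, therefore T is not injective, hence not bijective.
Since T is not bijective, we find the least positive k with T(k) = T(0): this means 40k ≡ 0 (mod 102), i.e. 102 ∣ 40k. Since gcd(40, 102) = 2, dividing through by 2 this holds exactly when 51 ∣ 20k, and as gcd(20, 51) = 1, exactly when 51 ∣ k.
The smallest positive such k is 51.

51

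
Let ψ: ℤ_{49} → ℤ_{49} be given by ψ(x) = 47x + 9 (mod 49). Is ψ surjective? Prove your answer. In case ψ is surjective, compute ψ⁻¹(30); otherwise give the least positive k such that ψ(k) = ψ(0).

14

By definition, ψ is surjective if every y in the codomain equals ψ(x) for some x in the domain.
Since gcd(47, 49) = 1, 47 is invertible modulo 49. Euclid's algorithm: 49 = 1·47 + 2, 47 = 23·2 + 1; back-substituting gives 1 = 24·47 − 23·49, so 47⁻¹ ≡ 24 (mod 49).
Then y ↦ 24(y − 9) is a two-sided inverse to ψ, so every y ∈ ℤ_{49} has a preimage.
So ψ is surjective.
Since ψ is surjective, we find ψ⁻¹(30): we need 47x ≡ 30 − 9 ≡ 21 (mod 49). Using 47⁻¹ = 24: x ≡ 24·21 = 504 = 10·49 + 14, so x = 14.
Check: ψ(14) = 47·14 + 9 = 667 = 13·49 + 30 ≡ 30 (mod 49).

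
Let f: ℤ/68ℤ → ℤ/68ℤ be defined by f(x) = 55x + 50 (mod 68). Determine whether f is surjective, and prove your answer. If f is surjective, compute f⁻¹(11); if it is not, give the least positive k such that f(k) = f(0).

3

Recall that f is surjective if every y in the codomain equals f(x) for some x in the domain.
Since gcd(55, 68) = 1, 55 is invertible modulo 68. Euclid's algorithm: 68 = 1·55 + 13, 55 = 4·13 + 3, 13 = 4·3 + 1; back-substituting gives 1 = 47·55 − 38·68, so 55⁻¹ ≡ 47 (mod 68).
Then y ↦ 47(y − 50) is a two-sided inverse to f, so every y ∈ ℤ/68ℤ has a preimage.
Thus f is surjective.
Since f is surjective, we find f⁻¹(11): we need 55x ≡ 11 − 50 ≡ 29 (mod 68). Using 55⁻¹ = 47: x ≡ 47·29 = 1363 = 20·68 + 3, so x = 3.
Check: f(3) = 55·3 + 50 = 215 = 3·68 + 11 ≡ 11 (mod 68).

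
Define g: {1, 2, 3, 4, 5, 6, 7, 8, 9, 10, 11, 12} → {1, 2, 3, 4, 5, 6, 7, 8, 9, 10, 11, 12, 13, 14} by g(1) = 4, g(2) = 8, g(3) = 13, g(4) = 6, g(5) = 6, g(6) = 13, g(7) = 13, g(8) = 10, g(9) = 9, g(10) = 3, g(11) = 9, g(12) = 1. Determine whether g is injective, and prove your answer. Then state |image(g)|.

8

g(4) = 6 = g(5) with 4 ≠ 5, so g is not injective.
The image of g is {1, 3, 4, 6, 8, 9, 10, 13}, which has 8 elements.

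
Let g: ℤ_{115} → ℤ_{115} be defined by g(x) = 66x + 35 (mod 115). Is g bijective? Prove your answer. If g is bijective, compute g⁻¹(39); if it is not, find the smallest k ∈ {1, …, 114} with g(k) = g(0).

Suppose g(s) = g(t) in ℤ_{115}. Then 66s + 35 ≡ 66t + 35 (mod 115), so 66(s − t) ≡ 0 (mod 115).
Since gcd(66, 115) = 1, 66 is invertible modulo 115, therefore s − t ≡ 0 (mod 115), i.e. s = t.
We now compute 66⁻¹ mod 115 explicitly. Euclid's algorithm: 115 = 1·66 + 49, 66 = 1·49 + 17, 49 = 2·17 + 15, 17 = 1·15 + 2, 15 = 7·2 + 1; back-substituting gives 1 = 61·66 − 35·115, so 66⁻¹ ≡ 61 (mod 115).
For any y ∈ ℤ_{115}, x = 61(y − 35) mod 115 satisfies g(x) = 66·61(y − 35) + 35 ≡ y (since 66·61 ≡ 1 mod 115). So every y has a preimage.
So g is bijective.
Since g is bijective, we compute g⁻¹(39): solve 66x + 35 ≡ 39 (mod 115), i.e. 66x ≡ 4 (mod 115).
Multiplying by 66⁻¹ = 61 gives x ≡ 61·4 = 244 = 2·115 + 14 ≡ 14 (mod 115).
Check: g(14) = 66·14 + 35 = 959 = 8·115 + 39 ≡ 39 (mod 115).

14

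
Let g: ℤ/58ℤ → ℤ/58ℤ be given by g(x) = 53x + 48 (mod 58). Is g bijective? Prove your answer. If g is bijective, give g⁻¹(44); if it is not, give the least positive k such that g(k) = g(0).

24

By definition, g is injective when g(a) = g(b) forces a = b.
If g(a) = g(b), then 53a ≡ 53b (mod 58). Because gcd(53, 58) = 1, we may cancel 53 to get a ≡ b (mod 58).
We now compute 53⁻¹ mod 58 explicitly. Euclid's algorithm: 58 = 1·53 + 5, 53 = 10·5 + 3, 5 = 1·3 + 2, 3 = 1·2 + 1; back-substituting gives 1 = 23·53 − 21·58, so 53⁻¹ ≡ 23 (mod 58).
For any y ∈ ℤ/58ℤ, x = 23(y − 48) mod 58 satisfies g(x) = 53·23(y − 48) + 48 ≡ y (since 53·23 ≡ 1 mod 58). So every y has a preimage.
So g is bijective.
Since g is bijective, we compute g⁻¹(44): solve 53x + 48 ≡ 44 (mod 58), i.e. 53x ≡ 54 (mod 58).
Multiplying by 53⁻¹ = 23 gives x ≡ 23·54 = 1242 = 21·58 + 24 ≡ 24 (mod 58).
Check: g(24) = 53·24 + 48 = 1320 = 22·58 + 44 ≡ 44 (mod 58).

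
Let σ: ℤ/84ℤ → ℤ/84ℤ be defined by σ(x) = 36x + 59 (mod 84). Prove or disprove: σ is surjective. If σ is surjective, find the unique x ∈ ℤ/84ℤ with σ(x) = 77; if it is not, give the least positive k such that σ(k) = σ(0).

Since gcd(36, 84) = 12, we have 36x ≡ 0 (mod 12) for all x, so σ(x) ≡ 11 (mod 12).
But 0 ≢ 11 (mod 12), so 0 ∈ ℤ/84ℤ has no preimage. Thus σ is not surjective.
Since σ is not surjective, we find the least positive k with σ(k) = σ(0): this means 36k ≡ 0 (mod 84), i.e. 84 ∣ 36k. Since gcd(36, 84) = 12, dividing through by 12 this holds exactly when 7 ∣ 3k, and as gcd(3, 7) = 1, exactly when 7 ∣ k.
The smallest positive such k is 7.

7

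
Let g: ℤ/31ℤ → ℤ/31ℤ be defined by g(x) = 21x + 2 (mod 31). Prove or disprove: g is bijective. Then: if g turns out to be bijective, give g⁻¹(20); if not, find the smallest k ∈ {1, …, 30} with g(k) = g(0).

23

Suppose g(a) = g(b) in ℤ/31ℤ. Then 21a + 2 ≡ 21b + 2 (mod 31), therefore 21(a − b) ≡ 0 (mod 31).
Since gcd(21, 31) = 1, 21 is invertible modulo 31, thus a − b ≡ 0 (mod 31), i.e. a = b.
We now compute 21⁻¹ mod 31 explicitly. Euclid's algorithm: 31 = 1·21 + 10, 21 = 2·10 + 1; back-substituting gives 1 = 3·21 − 2·31, so 21⁻¹ ≡ 3 (mod 31).
Then y ↦ 3(y − 2) is a two-sided inverse to g, so every y ∈ ℤ/31ℤ has a preimage.
Hence g is bijective.
Since g is bijective, we find g⁻¹(20): we need 21x ≡ 20 − 2 ≡ 18 (mod 31). Using 21⁻¹ = 3: x ≡ 3·18 = 54 = 1·31 + 23, so x = 23.
Check: g(23) = 21·23 + 2 = 485 = 15·31 + 20 ≡ 20 (mod 31).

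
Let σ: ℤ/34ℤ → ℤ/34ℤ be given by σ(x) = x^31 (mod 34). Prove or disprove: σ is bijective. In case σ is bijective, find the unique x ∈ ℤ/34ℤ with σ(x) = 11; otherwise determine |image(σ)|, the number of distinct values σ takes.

31

Computing x^31 mod 34 for each x (by repeated squaring, reducing mod 34 at every step), the values σ(0), σ(1), …, σ(33) are: 0, 1, 26, 23, 30, 7, 20, 5, 32, 19, 12, 31, 10, 21, 28, 25, 16, 17, 18, 9, 6, 13, 24, 3, 22, 15, 2, 29, 14, 27, 4, 11, 8, 33.
Every element of ℤ/34ℤ appears exactly once in this list, so σ is a bijection, and in particular bijective.
Since σ is bijective, we read off the preimage of 11 from the same table: σ(31) = 11, so σ⁻¹(11) = 31.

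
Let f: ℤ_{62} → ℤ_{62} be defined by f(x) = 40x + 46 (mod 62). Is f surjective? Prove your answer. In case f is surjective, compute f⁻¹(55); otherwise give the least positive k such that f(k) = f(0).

Since gcd(40, 62) = 2, we have 40x ≡ 0 (mod 2) for all x, so f(x) ≡ 0 (mod 2).
But 1 ≢ 0 (mod 2), so 1 ∈ ℤ_{62} has no preimage. Hence f is not surjective.
Since f is not surjective, we find the least positive k with f(k) = f(0): this means 40k ≡ 0 (mod 62), i.e. 62 ∣ 40k. Since gcd(40, 62) = 2, dividing through by 2 this holds exactly when 31 ∣ 20k, and as gcd(20, 31) = 1, exactly when 31 ∣ k.
The smallest positive such k is 31.

31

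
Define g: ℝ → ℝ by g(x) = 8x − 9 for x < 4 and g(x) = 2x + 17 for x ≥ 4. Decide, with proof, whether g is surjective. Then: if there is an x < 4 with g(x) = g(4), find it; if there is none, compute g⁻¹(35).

9

Both pieces are strictly increasing (slopes 8 and 2), so each is injective on its own interval.
The left piece maps (−∞, 4) onto (−∞, 23); the right piece maps [4, ∞) onto [25, ∞).
The union (−∞, 23) ∪ [25, ∞) omits the interval between 23 and 25; in particular 23 has no preimage. So g is not surjective.
Because the two images are disjoint, no x < 4 has g(x) = g(4), so we compute g⁻¹(35): 35 lies in [25, ∞), so solve 2x + 17 = 35: x = (35 − 17)/2 = 9.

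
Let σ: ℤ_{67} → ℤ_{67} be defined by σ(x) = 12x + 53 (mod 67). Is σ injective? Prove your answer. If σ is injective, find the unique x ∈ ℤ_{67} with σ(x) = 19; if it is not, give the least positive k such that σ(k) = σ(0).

If σ(a) = σ(b), then 12a ≡ 12b (mod 67). Because gcd(12, 67) = 1, we may cancel 12 to get a ≡ b (mod 67).
So σ is injective.
We now compute 12⁻¹ mod 67 explicitly. Euclid's algorithm: 67 = 5·12 + 7, 12 = 1·7 + 5, 7 = 1·5 + 2, 5 = 2·2 + 1; back-substituting gives 1 = 28·12 − 5·67, so 12⁻¹ ≡ 28 (mod 67).
Since σ is injective, we find σ⁻¹(19): we need 12x ≡ 19 − 53 ≡ 33 (mod 67). Using 12⁻¹ = 28: x ≡ 28·33 = 924 = 13·67 + 53, so x = 53.
Check: σ(53) = 12·53 + 53 = 689 = 10·67 + 19 ≡ 19 (mod 67).

53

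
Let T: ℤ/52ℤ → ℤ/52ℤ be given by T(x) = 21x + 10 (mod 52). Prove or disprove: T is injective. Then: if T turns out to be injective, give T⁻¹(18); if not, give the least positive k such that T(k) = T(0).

Suppose T(s) = T(t) in ℤ/52ℤ. Then 21s + 10 ≡ 21t + 10 (mod 52), thus 21(s − t) ≡ 0 (mod 52).
Since gcd(21, 52) = 1, 21 is invertible modulo 52, therefore s − t ≡ 0 (mod 52), i.e. s = t.
Hence T is injective.
We now compute 21⁻¹ mod 52 explicitly. Euclid's algorithm: 52 = 2·21 + 10, 21 = 2·10 + 1; back-substituting gives 1 = 5·21 − 2·52, so 21⁻¹ ≡ 5 (mod 52).
Since T is injective, we compute T⁻¹(18): solve 21x + 10 ≡ 18 (mod 52), i.e. 21x ≡ 8 (mod 52).
Multiplying by 21⁻¹ = 5 gives x ≡ 5·8 = 40 ≡ 40 (mod 52).
Check: T(40) = 21·40 + 10 = 850 = 16·52 + 18 ≡ 18 (mod 52).

40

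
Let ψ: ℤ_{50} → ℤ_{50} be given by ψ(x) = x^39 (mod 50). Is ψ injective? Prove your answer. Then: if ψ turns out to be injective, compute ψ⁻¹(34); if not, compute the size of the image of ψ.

42

ψ(0) = 0^39 = 0.
ψ(10): Repeated squaring mod 50: 10^1 ≡ 10, 10^2 ≡ 10² = 100 ≡ 0, 10^4 ≡ 0² = 0, 10^8 ≡ 0² = 0, 10^16 ≡ 0² = 0, 10^32 ≡ 0² = 0. Since 39 = 32 + 4 + 2 + 1, 10^39 ≡ 0·0·0·10: 0·0 = 0, then 0·0 = 0, then 0·10 = 0. So 10^39 ≡ 0 (mod 50).
So ψ(0) = ψ(10) = 0 while 0 ≠ 10, hence ψ is not injective.
Since ψ is not injective, we determine |image(ψ)|. Computing x^39 mod 50 for each x (by repeated squaring, reducing mod 50 at every step), the values ψ(0), ψ(1), …, ψ(49) are: 0, 1, 38, 17, 44, 25, 46, 43, 22, 39, 0, 41, 48, 27, 34, 25, 36, 3, 32, 29, 0, 31, 8, 37, 24, 25, 26, 13, 42, 19, 0, 21, 18, 47, 14, 25, 16, 23, 2, 9, 0, 11, 28, 7, 4, 25, 6, 33, 12, 49.
The distinct values are {0, 1, 2, 3, 4, 6, 7, 8, 9, 11, 12, 13, 14, 16, 17, 18, 19, 21, 22, 23, 24, 25, 26, 27, 28, 29, 31, 32, 33, 34, 36, 37, 38, 39, 41, 42, 43, 44, 46, 47, 48, 49}; there are 42 of them.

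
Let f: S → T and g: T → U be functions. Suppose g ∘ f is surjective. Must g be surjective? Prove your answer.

surjective

Let c ∈ U. Since g ∘ f is surjective, some a ∈ S has g(f(a)) = c. Then b = f(a) ∈ T satisfies g(b) = c. So g is surjective.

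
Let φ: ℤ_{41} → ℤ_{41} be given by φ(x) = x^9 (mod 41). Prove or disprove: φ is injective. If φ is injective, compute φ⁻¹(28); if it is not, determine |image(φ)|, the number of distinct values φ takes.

Since 41 is prime, the nonzero elements of ℤ_{41} form a cyclic group of order 40.
As gcd(9, 40) = 1, raising to the 9th power is a bijection on this group: if x_1^9 ≡ x_2^9 then (x_1x_2^{−1})^9 = 1, and the only element of order dividing gcd(9, 40) = 1 is 1, so x_1 = x_2.
With φ(0) = 0 this makes φ injective on all of ℤ_{41}, hence bijective (finite equal-size domain and codomain). In particular φ is injective.
Since φ is injective, we find the preimage of 28. The inverse of x ↦ x^9 on (ℤ_{41})^× is x ↦ x^9, because 9·9 = 81 = 2·40 + 1 ≡ 1 (mod 40) and x^{40} = 1 for x ≠ 0 (Fermat). So φ⁻¹(28) = 28^9 mod 41.
Repeated squaring mod 41: 28^1 ≡ 28, 28^2 ≡ 28² = 784 ≡ 5, 28^4 ≡ 5² = 25, 28^8 ≡ 25² = 625 ≡ 10. Since 9 = 8 + 1, 28^9 ≡ 10·28: 10·28 = 280 ≡ 34. So 28^9 ≡ 34 (mod 41).
Hence φ⁻¹(28) = 34.

34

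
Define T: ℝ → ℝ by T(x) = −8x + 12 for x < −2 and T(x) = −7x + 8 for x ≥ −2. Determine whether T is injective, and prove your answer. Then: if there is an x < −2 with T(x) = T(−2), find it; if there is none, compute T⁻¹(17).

-9/7

Both pieces are strictly decreasing (slopes −8 and −7), so each is injective on its own interval.
The left piece maps (−∞, −2) onto (28, ∞); the right piece maps [−2, ∞) onto (−∞, 22].
These images are disjoint, so no value is attained by both pieces. So T is injective.
Because the two images are disjoint, no x < −2 has T(x) = T(−2), so we compute T⁻¹(17): 17 lies in (−∞, 22], so solve −7x + 8 = 17: x = (17 − 8)/(−7) = −9/7.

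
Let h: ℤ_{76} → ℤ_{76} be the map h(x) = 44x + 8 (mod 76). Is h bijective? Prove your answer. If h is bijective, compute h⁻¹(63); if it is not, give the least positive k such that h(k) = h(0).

Recall: h is injective if h(s) = h(t) implies s = t.
We have gcd(44, 76) = 4 > 1. Taking s = 0 and t = 19: h(0) = 8 and h(19) = 44·19 + 8 = 844 ≡ 8 (mod 76).
So h(0) = h(19) while 0 ≠ 19, hence h is not injective, hence not bijective.
Since h is not bijective, we find the least positive k with h(k) = h(0): this means 44k ≡ 0 (mod 76), i.e. 76 ∣ 44k. Since gcd(44, 76) = 4, dividing through by 4 this holds exactly when 19 ∣ 11k, and as gcd(11, 19) = 1, exactly when 19 ∣ k.
The smallest positive such k is 19.

19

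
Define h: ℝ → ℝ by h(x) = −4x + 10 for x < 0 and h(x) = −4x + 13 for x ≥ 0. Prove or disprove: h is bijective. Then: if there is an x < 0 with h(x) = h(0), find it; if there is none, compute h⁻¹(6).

-3/4

Both pieces are strictly decreasing (slopes −4 and −4), so each is injective on its own interval.
The left piece maps (−∞, 0) onto (10, ∞); the right piece maps [0, ∞) onto (−∞, 13].
These images overlap. In particular h(0) = 13 (right piece), and solving −4x + 10 = 13 on the left piece gives x = −3/4 < 0.
So h(−3/4) = h(0) with −3/4 ≠ 0, and h is not injective, hence not bijective. This x = −3/4 is the requested value below 0.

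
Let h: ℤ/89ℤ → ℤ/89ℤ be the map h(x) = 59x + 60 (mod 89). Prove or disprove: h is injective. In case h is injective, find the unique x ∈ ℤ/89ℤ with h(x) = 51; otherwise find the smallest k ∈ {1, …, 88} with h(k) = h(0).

27

Suppose h(u) = h(v) in ℤ/89ℤ. Then 59u + 60 ≡ 59v + 60 (mod 89), therefore 59(u − v) ≡ 0 (mod 89).
Since gcd(59, 89) = 1, 59 is invertible modulo 89, hence u − v ≡ 0 (mod 89), i.e. u = v.
Hence h is injective.
We now compute 59⁻¹ mod 89 explicitly. Euclid's algorithm: 89 = 1·59 + 30, 59 = 1·30 + 29, 30 = 1·29 + 1; back-substituting gives 1 = 86·59 − 57·89, so 59⁻¹ ≡ 86 (mod 89).
Since h is injective, we compute h⁻¹(51): solve 59x + 60 ≡ 51 (mod 89), i.e. 59x ≡ 80 (mod 89).
Multiplying by 59⁻¹ = 86 gives x ≡ 86·80 = 6880 = 77·89 + 27 ≡ 27 (mod 89).
Check: h(27) = 59·27 + 60 = 1653 = 18·89 + 51 ≡ 51 (mod 89).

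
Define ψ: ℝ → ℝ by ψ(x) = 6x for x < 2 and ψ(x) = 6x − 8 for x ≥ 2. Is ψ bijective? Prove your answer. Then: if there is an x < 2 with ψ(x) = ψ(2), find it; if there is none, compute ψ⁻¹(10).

Both pieces are strictly increasing (slopes 6 and 6), so each is injective on its own interval.
The left piece maps (−∞, 2) onto (−∞, 12); the right piece maps [2, ∞) onto [4, ∞).
These images overlap. In particular ψ(2) = 4 (right piece), and solving 6x = 4 on the left piece gives x = 2/3 < 2.
So ψ(2/3) = ψ(2) with 2/3 ≠ 2, and ψ is not injective, hence not bijective. This x = 2/3 is the requested value below 2.

2/3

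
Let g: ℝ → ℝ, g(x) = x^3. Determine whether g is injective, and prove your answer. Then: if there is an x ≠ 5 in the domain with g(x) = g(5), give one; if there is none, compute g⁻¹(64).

On ℝ, x ↦ x^3 is strictly increasing (since 3 is odd), so g(u) = g(v) forces u = v. Therefore g is injective.
Since x ↦ x^3 is strictly increasing on ℝ, it is injective there, so no x ≠ 5 in the domain has g(x) = g(5). We therefore compute g⁻¹(64) = 64^{1/3} = 4 (indeed 4^3 = 64).

4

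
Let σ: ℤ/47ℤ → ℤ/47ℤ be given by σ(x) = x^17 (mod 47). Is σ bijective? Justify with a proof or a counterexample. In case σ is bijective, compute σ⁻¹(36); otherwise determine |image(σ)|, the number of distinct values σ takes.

Since 47 is prime, the nonzero elements of ℤ/47ℤ form a cyclic group of order 46.
As gcd(17, 46) = 1, raising to the 17th power is a bijection on this group: if u^17 ≡ v^17 then (uv^{−1})^17 = 1, and the only element of order dividing gcd(17, 46) = 1 is 1, so u = v.
With σ(0) = 0 this makes σ injective on all of ℤ/47ℤ, hence bijective (finite equal-size domain and codomain). In particular σ is bijective.
Since σ is bijective, we find the preimage of 36. The inverse of x ↦ x^17 on (ℤ/47ℤ)^× is x ↦ x^19, because 17·19 = 323 = 7·46 + 1 ≡ 1 (mod 46) and x^{46} = 1 for x ≠ 0 (Fermat). So σ⁻¹(36) = 36^19 mod 47.
Repeated squaring mod 47: 36^1 ≡ 36, 36^2 ≡ 36² = 1296 ≡ 27, 36^4 ≡ 27² = 729 ≡ 24, 36^8 ≡ 24² = 576 ≡ 12, 36^16 ≡ 12² = 144 ≡ 3. Since 19 = 16 + 2 + 1, 36^19 ≡ 3·27·36: 3·27 = 81 ≡ 34, then 34·36 = 1224 ≡ 2. So 36^19 ≡ 2 (mod 47).
Hence σ⁻¹(36) = 2.

2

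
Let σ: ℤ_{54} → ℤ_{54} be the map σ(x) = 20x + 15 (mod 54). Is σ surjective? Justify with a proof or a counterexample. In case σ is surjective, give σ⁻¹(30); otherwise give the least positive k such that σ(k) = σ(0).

By definition, σ is surjective if every y in the codomain equals σ(x) for some x in the domain.
Since gcd(20, 54) = 2, we have 20x ≡ 0 (mod 2) for all x, so σ(x) ≡ 1 (mod 2).
But 0 ≢ 1 (mod 2), so 0 ∈ ℤ_{54} has no preimage. So σ is not surjective.
Since σ is not surjective, we find the least positive k with σ(k) = σ(0): this means 20k ≡ 0 (mod 54), i.e. 54 ∣ 20k. Since gcd(20, 54) = 2, dividing through by 2 this holds exactly when 27 ∣ 10k, and as gcd(10, 27) = 1, exactly when 27 ∣ k.
The smallest positive such k is 27.

27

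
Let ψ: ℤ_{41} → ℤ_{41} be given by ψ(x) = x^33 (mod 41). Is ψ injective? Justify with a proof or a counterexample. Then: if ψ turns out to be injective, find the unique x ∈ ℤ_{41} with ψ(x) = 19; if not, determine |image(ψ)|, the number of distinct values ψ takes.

17

Since 41 is prime, the nonzero elements of ℤ_{41} form a cyclic group of order 40.
As gcd(33, 40) = 1, raising to the 33rd power is a bijection on this group: if x_1^33 ≡ x_2^33 then (x_1x_2^{−1})^33 = 1, and the only element of order dividing gcd(33, 40) = 1 is 1, so x_1 = x_2.
With ψ(0) = 0 this makes ψ injective on all of ℤ_{41}, hence bijective (finite equal-size domain and codomain). In particular ψ is injective.
Since ψ is injective, we find the preimage of 19. The inverse of x ↦ x^33 on (ℤ_{41})^× is x ↦ x^17, because 33·17 = 561 = 14·40 + 1 ≡ 1 (mod 40) and x^{40} = 1 for x ≠ 0 (Fermat). So ψ⁻¹(19) = 19^17 mod 41.
Repeated squaring mod 41: 19^1 ≡ 19, 19^2 ≡ 19² = 361 ≡ 33, 19^4 ≡ 33² = 1089 ≡ 23, 19^8 ≡ 23² = 529 ≡ 37, 19^16 ≡ 37² = 1369 ≡ 16. Since 17 = 16 + 1, 19^17 ≡ 16·19: 16·19 = 304 ≡ 17. So 19^17 ≡ 17 (mod 41).
Hence ψ⁻¹(19) = 17.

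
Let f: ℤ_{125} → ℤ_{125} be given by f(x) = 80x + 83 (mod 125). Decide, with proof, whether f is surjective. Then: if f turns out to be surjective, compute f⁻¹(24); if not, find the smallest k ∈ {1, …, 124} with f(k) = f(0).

25

Recall that surjectivity means every element of the codomain has a preimage under f.
Since gcd(80, 125) = 5, we have 80x ≡ 0 (mod 5) for all x, so f(x) ≡ 3 (mod 5).
But 0 ≢ 3 (mod 5), so 0 ∈ ℤ_{125} has no preimage. So f is not surjective.
Since f is not surjective, we find the least positive k with f(k) = f(0): this means 80k ≡ 0 (mod 125), i.e. 125 ∣ 80k. Since gcd(80, 125) = 5, dividing through by 5 this holds exactly when 25 ∣ 16k, and as gcd(16, 25) = 1, exactly when 25 ∣ k.
The smallest positive such k is 25.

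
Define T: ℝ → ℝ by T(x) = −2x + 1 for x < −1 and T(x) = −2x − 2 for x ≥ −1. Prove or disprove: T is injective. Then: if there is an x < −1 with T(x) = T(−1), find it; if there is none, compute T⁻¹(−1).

Both pieces are strictly decreasing (slopes −2 and −2), so each is injective on its own interval.
The left piece maps (−∞, −1) onto (3, ∞); the right piece maps [−1, ∞) onto (−∞, 0].
These images are disjoint, so no value is attained by both pieces. Hence T is injective.
Because the two images are disjoint, no x < −1 has T(x) = T(−1), so we compute T⁻¹(−1): −1 lies in (−∞, 0], so solve −2x − 2 = −1: x = (−1 + 2)/(−2) = −1/2.

-1/2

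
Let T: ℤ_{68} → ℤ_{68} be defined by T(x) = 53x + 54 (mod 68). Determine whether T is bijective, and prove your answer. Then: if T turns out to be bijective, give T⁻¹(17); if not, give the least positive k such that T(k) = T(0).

If T(x_1) = T(x_2), then 53x_1 ≡ 53x_2 (mod 68). Because gcd(53, 68) = 1, we may cancel 53 to get x_1 ≡ x_2 (mod 68).
We now compute 53⁻¹ mod 68 explicitly. Euclid's algorithm: 68 = 1·53 + 15, 53 = 3·15 + 8, 15 = 1·8 + 7, 8 = 1·7 + 1; back-substituting gives 1 = 9·53 − 7·68, so 53⁻¹ ≡ 9 (mod 68).
Then y ↦ 9(y − 54) is a two-sided inverse to T, so every y ∈ ℤ_{68} has a preimage.
Therefore T is bijective.
Since T is bijective, we compute T⁻¹(17): solve 53x + 54 ≡ 17 (mod 68), i.e. 53x ≡ 31 (mod 68).
Multiplying by 53⁻¹ = 9 gives x ≡ 9·31 = 279 = 4·68 + 7 ≡ 7 (mod 68).
Check: T(7) = 53·7 + 54 = 425 = 6·68 + 17 ≡ 17 (mod 68).

7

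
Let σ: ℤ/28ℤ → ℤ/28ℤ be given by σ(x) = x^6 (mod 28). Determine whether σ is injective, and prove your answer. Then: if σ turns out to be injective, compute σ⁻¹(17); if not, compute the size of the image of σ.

σ(1) = 1^6 = 1.
σ(3): Repeated squaring mod 28: 3^1 ≡ 3, 3^2 ≡ 3² = 9, 3^4 ≡ 9² = 81 ≡ 25. Since 6 = 4 + 2, 3^6 ≡ 25·9: 25·9 = 225 ≡ 1. So 3^6 ≡ 1 (mod 28).
So σ(1) = σ(3) = 1 while 1 ≠ 3, therefore σ is not injective.
Since σ is not injective, we determine |image(σ)|. Computing x^6 mod 28 for each x (by repeated squaring, reducing mod 28 at every step), the values σ(0), σ(1), …, σ(27) are: 0, 1, 8, 1, 8, 1, 8, 21, 8, 1, 8, 1, 8, 1, 0, 1, 8, 1, 8, 1, 8, 21, 8, 1, 8, 1, 8, 1.
The distinct values are {0, 1, 8, 21}; there are 4 of them.

4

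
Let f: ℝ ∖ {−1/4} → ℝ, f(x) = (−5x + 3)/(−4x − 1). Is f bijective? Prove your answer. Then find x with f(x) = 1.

4

If f(x) = 5/4, cross-multiplying gives −4(−5x + 3) = −5(−4x − 1), which simplifies to −12 = 5 — false.  So 5/4 has no preimage and f is not surjective.
So f is not bijective.
Solving f(x) = 1: cross-multiplying gives −5x + 3 = 1(−4x − 1), which rearranges to −1x = −4, so x = 4.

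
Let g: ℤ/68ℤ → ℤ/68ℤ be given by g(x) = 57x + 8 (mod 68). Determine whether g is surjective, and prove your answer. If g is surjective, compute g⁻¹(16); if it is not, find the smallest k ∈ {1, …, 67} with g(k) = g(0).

Since gcd(57, 68) = 1, 57 is invertible modulo 68. Euclid's algorithm: 68 = 1·57 + 11, 57 = 5·11 + 2, 11 = 5·2 + 1; back-substituting gives 1 = 37·57 − 31·68, so 57⁻¹ ≡ 37 (mod 68).
For any y ∈ ℤ/68ℤ, x = 37(y − 8) mod 68 satisfies g(x) = 57·37(y − 8) + 8 ≡ y (since 57·37 ≡ 1 mod 68). So every y has a preimage.
Thus g is surjective.
Since g is surjective, we find g⁻¹(16): we need 57x ≡ 16 − 8 ≡ 8 (mod 68). Using 57⁻¹ = 37: x ≡ 37·8 = 296 = 4·68 + 24, so x = 24.
Check: g(24) = 57·24 + 8 = 1376 = 20·68 + 16 ≡ 16 (mod 68).

24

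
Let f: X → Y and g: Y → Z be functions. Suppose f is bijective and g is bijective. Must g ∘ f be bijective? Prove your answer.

bijective

Injectivity: if g(f(u)) = g(f(v)) then f(u) = f(v) (g injective) so u = v (f injective).
Surjectivity: for c ∈ Z pick b with g(b) = c, then a with f(a) = b; then (g ∘ f)(a) = c.
Therefore g ∘ f is bijective.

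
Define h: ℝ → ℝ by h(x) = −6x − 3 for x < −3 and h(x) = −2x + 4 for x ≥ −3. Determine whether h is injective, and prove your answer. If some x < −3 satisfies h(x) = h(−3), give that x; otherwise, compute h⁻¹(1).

3/2

Both pieces are strictly decreasing (slopes −6 and −2), so each is injective on its own interval.
The left piece maps (−∞, −3) onto (15, ∞); the right piece maps [−3, ∞) onto (−∞, 10].
These images are disjoint, so no value is attained by both pieces. So h is injective.
Because the two images are disjoint, no x < −3 has h(x) = h(−3), so we compute h⁻¹(1): 1 lies in (−∞, 10], so solve −2x + 4 = 1: x = (1 − 4)/(−2) = 3/2.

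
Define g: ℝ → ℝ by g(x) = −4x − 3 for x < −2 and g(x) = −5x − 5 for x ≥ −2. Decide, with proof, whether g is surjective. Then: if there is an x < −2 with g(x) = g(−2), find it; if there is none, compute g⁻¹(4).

-9/5

Both pieces are strictly decreasing (slopes −4 and −5), so each is injective on its own interval.
The left piece maps (−∞, −2) onto (5, ∞); the right piece maps [−2, ∞) onto (−∞, 5].
These images together cover ℝ, so g is surjective.
Because the two images are disjoint, no x < −2 has g(x) = g(−2), so we compute g⁻¹(4): 4 lies in (−∞, 5], so solve −5x − 5 = 4: x = (4 + 5)/(−5) = −9/5.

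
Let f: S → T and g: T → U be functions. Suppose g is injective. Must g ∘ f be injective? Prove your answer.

No. Take S = {1, 2}, T = U = {1, 2, 3}, f(1) = f(2) = 1, and g = identity (injective).
Then (g ∘ f)(1) = (g ∘ f)(2) = 1 with 1 ≠ 2, so g ∘ f is not injective.

not injective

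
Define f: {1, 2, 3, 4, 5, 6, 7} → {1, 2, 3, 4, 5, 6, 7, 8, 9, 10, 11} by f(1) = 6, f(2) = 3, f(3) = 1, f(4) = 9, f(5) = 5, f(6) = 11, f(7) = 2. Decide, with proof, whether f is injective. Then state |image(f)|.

The values f(1), …, f(7) are 6, 3, 1, 9, 5, 11, 2 — all distinct.
So f(s) = f(t) only when s = t, and f is injective.
The image of f is {1, 2, 3, 5, 6, 9, 11}, which has 7 elements.

7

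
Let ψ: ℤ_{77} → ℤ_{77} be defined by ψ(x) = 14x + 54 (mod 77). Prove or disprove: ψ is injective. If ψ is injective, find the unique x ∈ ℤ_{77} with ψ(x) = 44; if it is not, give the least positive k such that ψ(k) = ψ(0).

11

We have gcd(14, 77) = 7 > 1. Taking s = 0 and t = 11: ψ(0) = 54 and ψ(11) = 14·11 + 54 = 208 ≡ 54 (mod 77).
So ψ(0) = ψ(11) while 0 ≠ 11, so ψ is not injective.
Since ψ is not injective, we find the least positive k with ψ(k) = ψ(0): this means 14k ≡ 0 (mod 77), i.e. 77 ∣ 14k. Since gcd(14, 77) = 7, dividing through by 7 this holds exactly when 11 ∣ 2k, and as gcd(2, 11) = 1, exactly when 11 ∣ k.
The smallest positive such k is 11.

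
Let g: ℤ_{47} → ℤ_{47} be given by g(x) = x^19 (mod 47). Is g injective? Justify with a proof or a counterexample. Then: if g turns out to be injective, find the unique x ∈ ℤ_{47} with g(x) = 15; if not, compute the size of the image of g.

Since 47 is prime, the nonzero elements of ℤ_{47} form a cyclic group of order 46.
As gcd(19, 46) = 1, raising to the 19th power is a bijection on this group: if a^19 ≡ b^19 then (ab^{−1})^19 = 1, and the only element of order dividing gcd(19, 46) = 1 is 1, so a = b.
With g(0) = 0 this makes g injective on all of ℤ_{47}, hence bijective (finite equal-size domain and codomain). In particular g is injective.
Since g is injective, we find the preimage of 15. The inverse of x ↦ x^19 on (ℤ_{47})^× is x ↦ x^17, because 19·17 = 323 = 7·46 + 1 ≡ 1 (mod 46) and x^{46} = 1 for x ≠ 0 (Fermat). So g⁻¹(15) = 15^17 mod 47.
Repeated squaring mod 47: 15^1 ≡ 15, 15^2 ≡ 15² = 225 ≡ 37, 15^4 ≡ 37² = 1369 ≡ 6, 15^8 ≡ 6² = 36, 15^16 ≡ 36² = 1296 ≡ 27. Since 17 = 16 + 1, 15^17 ≡ 27·15: 27·15 = 405 ≡ 29. So 15^17 ≡ 29 (mod 47).
Hence g⁻¹(15) = 29.

29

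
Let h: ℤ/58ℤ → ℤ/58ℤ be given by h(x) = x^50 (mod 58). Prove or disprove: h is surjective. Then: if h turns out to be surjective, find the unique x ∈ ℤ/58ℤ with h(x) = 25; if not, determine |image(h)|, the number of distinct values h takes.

h(28): Repeated squaring mod 58: 28^1 ≡ 28, 28^2 ≡ 28² = 784 ≡ 30, 28^4 ≡ 30² = 900 ≡ 30, 28^8 ≡ 30² = 900 ≡ 30, 28^16 ≡ 30² = 900 ≡ 30, 28^32 ≡ 30² = 900 ≡ 30. Since 50 = 32 + 16 + 2, 28^50 ≡ 30·30·30: 30·30 = 900 ≡ 30, then 30·30 = 900 ≡ 30. So 28^50 ≡ 30 (mod 58).
h(30): Repeated squaring mod 58: 30^1 ≡ 30, 30^2 ≡ 30² = 900 ≡ 30, 30^4 ≡ 30² = 900 ≡ 30, 30^8 ≡ 30² = 900 ≡ 30, 30^16 ≡ 30² = 900 ≡ 30, 30^32 ≡ 30² = 900 ≡ 30. Since 50 = 32 + 16 + 2, 30^50 ≡ 30·30·30: 30·30 = 900 ≡ 30, then 30·30 = 900 ≡ 30. So 30^50 ≡ 30 (mod 58).
So h(28) = h(30) = 30 while 28 ≠ 30, hence h is not injective.
A non-injective map from the 58-element set ℤ/58ℤ to itself takes at most 57 distinct values, so it cannot be surjective. So h is not surjective.
Since h is not surjective, we determine |image(h)|. Computing x^50 mod 58 for each x (by repeated squaring, reducing mod 58 at every step), the values h(0), h(1), …, h(57) are: 0, 1, 34, 51, 54, 53, 52, 7, 38, 49, 4, 13, 28, 45, 6, 35, 16, 57, 42, 33, 20, 9, 36, 23, 24, 25, 22, 5, 30, 29, 30, 5, 22, 25, 24, 23, 36, 9, 20, 33, 42, 57, 16, 35, 6, 45, 28, 13, 4, 49, 38, 7, 52, 53, 54, 51, 34, 1.
The distinct values are {0, 1, 4, 5, 6, 7, 9, 13, 16, 20, 22, 23, 24, 25, 28, 29, 30, 33, 34, 35, 36, 38, 42, 45, 49, 51, 52, 53, 54, 57}; there are 30 of them.

30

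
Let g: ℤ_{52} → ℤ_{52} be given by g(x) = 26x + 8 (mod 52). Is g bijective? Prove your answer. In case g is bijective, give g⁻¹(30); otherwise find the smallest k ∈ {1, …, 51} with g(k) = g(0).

2

Recall: g is injective if g(s) = g(t) implies s = t.
We have gcd(26, 52) = 26 > 1. Taking s = 0 and t = 2: g(0) = 8 and g(2) = 26·2 + 8 = 60 ≡ 8 (mod 52).
So g(0) = g(2) while 0 ≠ 2, so g is not injective, hence not bijective.
Since g is not bijective, we find the least positive k with g(k) = g(0): this means 26k ≡ 0 (mod 52), i.e. 52 ∣ 26k. Since gcd(26, 52) = 26, dividing through by 26 this holds exactly when 2 ∣ k.
The smallest positive such k is 2.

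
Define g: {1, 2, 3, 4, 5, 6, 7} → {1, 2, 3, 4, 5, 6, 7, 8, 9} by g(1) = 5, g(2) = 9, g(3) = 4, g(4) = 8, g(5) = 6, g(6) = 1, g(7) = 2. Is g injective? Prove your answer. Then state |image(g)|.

The values g(1), …, g(7) are 5, 9, 4, 8, 6, 1, 2 — all distinct.
So g(u) = g(v) only when u = v, and g is injective.
The image of g is {1, 2, 4, 5, 6, 8, 9}, which has 7 elements.

7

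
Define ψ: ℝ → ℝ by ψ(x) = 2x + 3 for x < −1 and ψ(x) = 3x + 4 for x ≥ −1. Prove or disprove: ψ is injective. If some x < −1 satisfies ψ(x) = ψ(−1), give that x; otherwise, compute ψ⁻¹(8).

Both pieces are strictly increasing (slopes 2 and 3), so each is injective on its own interval.
The left piece maps (−∞, −1) onto (−∞, 1); the right piece maps [−1, ∞) onto [1, ∞).
These images are disjoint, so no value is attained by both pieces. Therefore ψ is injective.
Because the two images are disjoint, no x < −1 has ψ(x) = ψ(−1), so we compute ψ⁻¹(8): 8 lies in [1, ∞), so solve 3x + 4 = 8: x = (8 − 4)/3 = 4/3.

4/3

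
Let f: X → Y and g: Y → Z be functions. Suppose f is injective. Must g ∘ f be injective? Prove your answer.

not injective

No. Take X = Y = Z = {1, 2, 3}, f = identity (injective), and g(x) = 1 for every x.
Then (g ∘ f)(1) = 1 = (g ∘ f)(3) with 1 ≠ 3, so g ∘ f is not injective.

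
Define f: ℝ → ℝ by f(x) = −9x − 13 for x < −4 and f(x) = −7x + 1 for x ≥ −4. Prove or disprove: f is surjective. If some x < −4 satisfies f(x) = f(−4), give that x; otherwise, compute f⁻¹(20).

-14/3

Both pieces are strictly decreasing (slopes −9 and −7), so each is injective on its own interval.
The left piece maps (−∞, −4) onto (23, ∞); the right piece maps [−4, ∞) onto (−∞, 29].
The union (23, ∞) ∪ (−∞, 29] covers ℝ, so f is surjective.
For the follow-up: the images overlap, so an x < −4 with f(x) = f(−4) exists. f(−4) = 29; solving −9x − 13 = 29 for x < −4 gives x = (29 + 13)/(−9) = −14/3.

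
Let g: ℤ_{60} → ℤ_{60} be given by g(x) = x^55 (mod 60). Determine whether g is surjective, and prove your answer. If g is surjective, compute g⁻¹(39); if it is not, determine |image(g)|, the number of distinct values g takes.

45

g(0) = 0^55 = 0.
g(30): Repeated squaring mod 60: 30^1 ≡ 30, 30^2 ≡ 30² = 900 ≡ 0, 30^4 ≡ 0² = 0, 30^8 ≡ 0² = 0, 30^16 ≡ 0² = 0, 30^32 ≡ 0² = 0. Since 55 = 32 + 16 + 4 + 2 + 1, 30^55 ≡ 0·0·0·0·30: 0·0 = 0, then 0·0 = 0, then 0·0 = 0, then 0·30 = 0. So 30^55 ≡ 0 (mod 60).
So g(0) = g(30) = 0 while 0 ≠ 30, so g is not injective.
A non-injective map from the 60-element set ℤ_{60} to itself takes at most 59 distinct values, so it cannot be surjective. Hence g is not surjective.
Since g is not surjective, we determine |image(g)|. Computing x^55 mod 60 for each x (by repeated squaring, reducing mod 60 at every step), the values g(0), g(1), …, g(59) are: 0, 1, 8, 27, 4, 5, 36, 43, 32, 9, 40, 11, 48, 37, 44, 15, 16, 53, 12, 19, 20, 21, 28, 47, 24, 25, 56, 3, 52, 29, 0, 31, 8, 57, 4, 35, 36, 13, 32, 39, 40, 41, 48, 7, 44, 45, 16, 23, 12, 49, 20, 51, 28, 17, 24, 55, 56, 33, 52, 59.
The distinct values are {0, 1, 3, 4, 5, 7, 8, 9, 11, 12, 13, 15, 16, 17, 19, 20, 21, 23, 24, 25, 27, 28, 29, 31, 32, 33, 35, 36, 37, 39, 40, 41, 43, 44, 45, 47, 48, 49, 51, 52, 53, 55, 56, 57, 59}; there are 45 of them.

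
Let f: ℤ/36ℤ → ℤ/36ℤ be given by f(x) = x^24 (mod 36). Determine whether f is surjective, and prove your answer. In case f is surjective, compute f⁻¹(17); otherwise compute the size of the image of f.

f(2): Repeated squaring mod 36: 2^1 ≡ 2, 2^2 ≡ 2² = 4, 2^4 ≡ 4² = 16, 2^8 ≡ 16² = 256 ≡ 4, 2^16 ≡ 4² = 16. Since 24 = 16 + 8, 2^24 ≡ 16·4: 16·4 = 64 ≡ 28. So 2^24 ≡ 28 (mod 36).
f(4): Repeated squaring mod 36: 4^1 ≡ 4, 4^2 ≡ 4² = 16, 4^4 ≡ 16² = 256 ≡ 4, 4^8 ≡ 4² = 16, 4^16 ≡ 16² = 256 ≡ 4. Since 24 = 16 + 8, 4^24 ≡ 4·16: 4·16 = 64 ≡ 28. So 4^24 ≡ 28 (mod 36).
So f(2) = f(4) = 28 while 2 ≠ 4, thus f is not injective.
A non-injective map from the 36-element set ℤ/36ℤ to itself takes at most 35 distinct values, so it cannot be surjective. Therefore f is not surjective.
Since f is not surjective, we determine |image(f)|. Computing x^24 mod 36 for each x (by repeated squaring, reducing mod 36 at every step), the values f(0), f(1), …, f(35) are: 0, 1, 28, 9, 28, 1, 0, 1, 28, 9, 28, 1, 0, 1, 28, 9, 28, 1, 0, 1, 28, 9, 28, 1, 0, 1, 28, 9, 28, 1, 0, 1, 28, 9, 28, 1.
The distinct values are {0, 1, 9, 28}; there are 4 of them.

4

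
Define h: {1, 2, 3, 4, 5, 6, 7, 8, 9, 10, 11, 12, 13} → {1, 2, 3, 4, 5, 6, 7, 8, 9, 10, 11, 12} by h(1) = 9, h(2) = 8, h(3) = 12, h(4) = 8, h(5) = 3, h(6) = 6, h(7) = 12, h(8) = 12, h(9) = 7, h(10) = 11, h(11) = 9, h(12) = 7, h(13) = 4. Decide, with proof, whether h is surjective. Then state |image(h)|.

No element maps to 1, so h is not surjective.
The image of h is {3, 4, 6, 7, 8, 9, 11, 12}, which has 8 elements.

8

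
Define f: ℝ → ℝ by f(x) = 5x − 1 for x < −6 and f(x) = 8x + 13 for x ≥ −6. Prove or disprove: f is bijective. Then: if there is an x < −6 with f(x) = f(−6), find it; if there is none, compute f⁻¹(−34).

Both pieces are strictly increasing (slopes 5 and 8), so each is injective on its own interval.
The left piece maps (−∞, −6) onto (−∞, −31); the right piece maps [−6, ∞) onto [−35, ∞).
These images overlap. In particular f(−6) = −35 (right piece), and solving 5x − 1 = −35 on the left piece gives x = −34/5 < −6.
So f(−34/5) = f(−6) with −34/5 ≠ −6, and f is not injective, hence not bijective. This x = −34/5 is the requested value below −6.

-34/5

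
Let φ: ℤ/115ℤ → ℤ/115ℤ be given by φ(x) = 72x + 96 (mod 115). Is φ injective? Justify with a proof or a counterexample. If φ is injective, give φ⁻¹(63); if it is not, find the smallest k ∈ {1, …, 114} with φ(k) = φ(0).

81

Suppose φ(u) = φ(v) in ℤ/115ℤ. Then 72u + 96 ≡ 72v + 96 (mod 115), thus 72(u − v) ≡ 0 (mod 115).
Since gcd(72, 115) = 1, 72 is invertible modulo 115, thus u − v ≡ 0 (mod 115), i.e. u = v.
Therefore φ is injective.
We now compute 72⁻¹ mod 115 explicitly. Euclid's algorithm: 115 = 1·72 + 43, 72 = 1·43 + 29, 43 = 1·29 + 14, 29 = 2·14 + 1; back-substituting gives 1 = 8·72 − 5·115, so 72⁻¹ ≡ 8 (mod 115).
Since φ is injective, we find φ⁻¹(63): we need 72x ≡ 63 − 96 ≡ 82 (mod 115). Using 72⁻¹ = 8: x ≡ 8·82 = 656 = 5·115 + 81, so x = 81.
Check: φ(81) = 72·81 + 96 = 5928 = 51·115 + 63 ≡ 63 (mod 115).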